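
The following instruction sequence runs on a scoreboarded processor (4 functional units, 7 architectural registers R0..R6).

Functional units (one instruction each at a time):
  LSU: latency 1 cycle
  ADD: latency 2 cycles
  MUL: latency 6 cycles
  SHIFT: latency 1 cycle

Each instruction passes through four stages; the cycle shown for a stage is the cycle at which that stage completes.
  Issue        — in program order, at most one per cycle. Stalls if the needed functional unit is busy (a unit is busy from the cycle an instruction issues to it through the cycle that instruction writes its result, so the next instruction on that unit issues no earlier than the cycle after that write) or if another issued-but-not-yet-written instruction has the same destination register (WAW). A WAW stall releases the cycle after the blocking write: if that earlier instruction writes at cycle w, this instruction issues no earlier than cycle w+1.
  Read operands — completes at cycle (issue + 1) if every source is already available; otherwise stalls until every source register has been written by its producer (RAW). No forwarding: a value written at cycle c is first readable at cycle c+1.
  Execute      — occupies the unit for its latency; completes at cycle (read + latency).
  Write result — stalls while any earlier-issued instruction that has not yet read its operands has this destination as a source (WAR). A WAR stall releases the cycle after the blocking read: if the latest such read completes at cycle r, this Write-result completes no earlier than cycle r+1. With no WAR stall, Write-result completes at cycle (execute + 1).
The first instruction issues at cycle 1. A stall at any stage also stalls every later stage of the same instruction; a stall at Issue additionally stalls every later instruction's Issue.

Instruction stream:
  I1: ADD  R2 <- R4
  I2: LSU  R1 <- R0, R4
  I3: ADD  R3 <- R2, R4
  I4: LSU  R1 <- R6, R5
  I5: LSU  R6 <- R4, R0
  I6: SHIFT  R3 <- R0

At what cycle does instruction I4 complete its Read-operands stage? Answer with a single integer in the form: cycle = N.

1) issue 1, read 2, done 4, write 5
2) issue 2, read 3, done 4, write 5
3) issue 6, read 7, done 9, write 10  <struct: ADD busy until I1 writes@5>
4) issue 7, read 8, done 9, write 10
5) issue 11, read 12, done 13, write 14  <struct: LSU busy until I4 writes@10>
6) issue 12, read 13, done 14, write 15

cycle = 8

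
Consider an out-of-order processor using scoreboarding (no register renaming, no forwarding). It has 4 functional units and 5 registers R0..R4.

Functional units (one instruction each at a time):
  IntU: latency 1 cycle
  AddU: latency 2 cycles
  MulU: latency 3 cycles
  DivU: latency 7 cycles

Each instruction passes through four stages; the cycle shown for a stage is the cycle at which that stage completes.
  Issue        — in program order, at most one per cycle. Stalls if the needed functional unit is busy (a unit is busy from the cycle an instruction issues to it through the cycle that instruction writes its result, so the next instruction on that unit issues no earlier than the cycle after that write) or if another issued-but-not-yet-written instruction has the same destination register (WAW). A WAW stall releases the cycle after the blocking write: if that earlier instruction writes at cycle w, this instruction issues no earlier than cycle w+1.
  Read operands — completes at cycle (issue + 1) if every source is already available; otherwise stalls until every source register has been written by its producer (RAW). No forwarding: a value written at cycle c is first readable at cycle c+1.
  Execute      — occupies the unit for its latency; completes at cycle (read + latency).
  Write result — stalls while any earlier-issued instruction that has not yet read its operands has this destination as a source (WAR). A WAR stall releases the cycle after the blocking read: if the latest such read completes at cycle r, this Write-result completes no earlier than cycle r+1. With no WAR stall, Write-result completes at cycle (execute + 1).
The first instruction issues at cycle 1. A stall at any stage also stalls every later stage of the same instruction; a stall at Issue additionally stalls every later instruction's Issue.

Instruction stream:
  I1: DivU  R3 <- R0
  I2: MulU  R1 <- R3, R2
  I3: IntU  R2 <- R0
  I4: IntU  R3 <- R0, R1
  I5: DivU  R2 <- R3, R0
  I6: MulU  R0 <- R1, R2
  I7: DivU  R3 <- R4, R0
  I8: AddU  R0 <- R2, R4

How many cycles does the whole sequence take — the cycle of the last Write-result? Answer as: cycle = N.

cycle 1: issue I1 (DivU)
cycle 2: I1 read-ops · issue I2 (MulU)
cycle 3: issue I3 (IntU)
cycle 4: I3 read-ops
cycle 5: I3 finished on IntU
cycle 9: I1 finished on DivU
cycle 10: I1→R3
cycle 11: I2 read-ops
cycle 12: I3→R2
cycle 13: issue I4 (IntU)
cycle 14: I2 finished on MulU · issue I5 (DivU)
cycle 15: I2→R1
cycle 16: I4 read-ops · issue I6 (MulU)
cycle 17: I4 finished on IntU
cycle 18: I4→R3
cycle 19: I5 read-ops
cycle 26: I5 finished on DivU
cycle 27: I5→R2
cycle 28: I6 read-ops · issue I7 (DivU)
cycle 31: I6 finished on MulU
cycle 32: I6→R0
cycle 33: I7 read-ops · issue I8 (AddU)
cycle 34: I8 read-ops
cycle 36: I8 finished on AddU
cycle 37: I8→R0
cycle 40: I7 finished on DivU
cycle 41: I7→R3

cycle = 41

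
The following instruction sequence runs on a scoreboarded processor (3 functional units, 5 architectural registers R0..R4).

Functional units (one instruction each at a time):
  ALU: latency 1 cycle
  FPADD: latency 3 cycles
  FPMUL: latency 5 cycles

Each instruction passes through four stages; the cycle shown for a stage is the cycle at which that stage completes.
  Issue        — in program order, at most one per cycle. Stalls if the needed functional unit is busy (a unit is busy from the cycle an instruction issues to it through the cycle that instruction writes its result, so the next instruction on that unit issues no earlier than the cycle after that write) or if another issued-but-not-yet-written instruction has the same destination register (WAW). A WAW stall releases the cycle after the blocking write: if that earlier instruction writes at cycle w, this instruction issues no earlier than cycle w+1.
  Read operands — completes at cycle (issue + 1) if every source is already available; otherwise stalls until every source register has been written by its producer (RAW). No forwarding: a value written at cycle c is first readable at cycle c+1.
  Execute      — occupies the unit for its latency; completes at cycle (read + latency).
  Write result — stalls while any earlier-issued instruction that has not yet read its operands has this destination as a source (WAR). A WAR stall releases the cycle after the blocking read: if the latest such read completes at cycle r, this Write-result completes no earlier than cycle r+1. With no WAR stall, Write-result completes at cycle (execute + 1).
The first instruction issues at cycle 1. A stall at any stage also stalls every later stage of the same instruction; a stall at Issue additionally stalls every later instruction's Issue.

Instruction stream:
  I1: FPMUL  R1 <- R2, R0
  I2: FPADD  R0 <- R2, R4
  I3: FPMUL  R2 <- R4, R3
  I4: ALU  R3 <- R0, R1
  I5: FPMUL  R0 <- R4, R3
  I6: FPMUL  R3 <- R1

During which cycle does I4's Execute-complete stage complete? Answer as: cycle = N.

I1  is:1  ro:2  ex:7  wr:8
I2  is:2  ro:3  ex:6  wr:7
I3  is:9  ro:10  ex:15  wr:16  — struct: FPMUL busy until I1 writes@8
I4  is:10  ro:11  ex:12  wr:13
I5  is:17  ro:18  ex:23  wr:24  — struct: FPMUL busy until I3 writes@16
I6  is:25  ro:26  ex:31  wr:32  — struct: FPMUL busy until I5 writes@24

cycle = 12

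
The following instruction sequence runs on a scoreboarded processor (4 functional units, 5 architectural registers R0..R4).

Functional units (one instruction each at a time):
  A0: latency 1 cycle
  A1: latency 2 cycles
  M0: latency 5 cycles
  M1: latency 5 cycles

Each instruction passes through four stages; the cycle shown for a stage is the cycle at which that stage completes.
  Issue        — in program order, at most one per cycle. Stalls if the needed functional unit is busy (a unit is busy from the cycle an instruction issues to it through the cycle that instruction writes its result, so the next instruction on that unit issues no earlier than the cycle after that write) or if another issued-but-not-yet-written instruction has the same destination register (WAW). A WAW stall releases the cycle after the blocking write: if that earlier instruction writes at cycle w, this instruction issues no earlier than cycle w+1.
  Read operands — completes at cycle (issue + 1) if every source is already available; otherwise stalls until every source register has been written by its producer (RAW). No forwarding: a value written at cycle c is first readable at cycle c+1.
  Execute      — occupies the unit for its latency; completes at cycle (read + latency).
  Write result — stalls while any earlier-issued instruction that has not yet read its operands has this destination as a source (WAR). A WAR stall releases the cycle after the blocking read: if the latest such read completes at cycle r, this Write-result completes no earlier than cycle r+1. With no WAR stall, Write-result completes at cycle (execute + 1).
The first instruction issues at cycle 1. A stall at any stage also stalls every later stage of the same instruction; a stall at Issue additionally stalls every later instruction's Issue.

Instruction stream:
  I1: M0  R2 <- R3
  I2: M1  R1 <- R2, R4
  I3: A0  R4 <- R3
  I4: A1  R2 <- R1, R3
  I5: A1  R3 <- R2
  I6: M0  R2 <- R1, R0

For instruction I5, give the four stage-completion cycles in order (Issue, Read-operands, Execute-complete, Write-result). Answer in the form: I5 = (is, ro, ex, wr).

c1: I1 dispatched to M0
c2: I1 operands ready · I2 dispatched to M1
c3: I3 dispatched to A0
c4: I3 operands ready
c5: I3 complete
c7: I1 complete
c8: R2←I1
c9: I2 operands ready · I4 dispatched to A1
c10: R4←I3
c14: I2 complete
c15: R1←I2
c16: I4 operands ready
c18: I4 complete
c19: R2←I4
c20: I5 dispatched to A1
c21: I5 operands ready · I6 dispatched to M0
c22: I6 operands ready
c23: I5 complete
c24: R3←I5
c27: I6 complete
c28: R2←I6

I5 = (20, 21, 23, 24)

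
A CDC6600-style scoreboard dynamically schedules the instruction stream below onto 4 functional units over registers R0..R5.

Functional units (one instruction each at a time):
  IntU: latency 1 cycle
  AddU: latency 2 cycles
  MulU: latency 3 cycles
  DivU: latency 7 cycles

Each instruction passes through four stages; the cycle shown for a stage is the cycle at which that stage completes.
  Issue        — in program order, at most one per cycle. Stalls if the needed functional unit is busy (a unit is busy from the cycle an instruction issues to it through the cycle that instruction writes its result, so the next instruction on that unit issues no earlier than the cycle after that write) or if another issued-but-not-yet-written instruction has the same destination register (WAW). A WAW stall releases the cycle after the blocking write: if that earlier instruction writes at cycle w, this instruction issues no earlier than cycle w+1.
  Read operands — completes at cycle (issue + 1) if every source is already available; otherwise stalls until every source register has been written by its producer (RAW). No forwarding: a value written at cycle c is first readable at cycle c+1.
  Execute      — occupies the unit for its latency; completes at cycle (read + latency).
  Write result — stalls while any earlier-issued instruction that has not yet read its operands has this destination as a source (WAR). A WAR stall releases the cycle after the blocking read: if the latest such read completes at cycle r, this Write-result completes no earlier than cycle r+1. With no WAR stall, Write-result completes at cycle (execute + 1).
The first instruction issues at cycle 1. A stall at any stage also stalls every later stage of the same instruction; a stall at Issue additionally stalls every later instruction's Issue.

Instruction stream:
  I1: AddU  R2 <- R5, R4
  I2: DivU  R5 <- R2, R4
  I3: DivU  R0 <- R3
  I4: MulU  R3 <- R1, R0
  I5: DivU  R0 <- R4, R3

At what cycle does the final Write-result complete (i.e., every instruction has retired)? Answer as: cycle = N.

t=1  issue I1 (AddU)
t=2  I1 read-ops · issue I2 (DivU)
t=4  I1 finished on AddU
t=5  I1→R2
t=6  I2 read-ops
t=13  I2 finished on DivU
t=14  I2→R5
t=15  issue I3 (DivU)
t=16  I3 read-ops · issue I4 (MulU)
t=23  I3 finished on DivU
t=24  I3→R0
t=25  I4 read-ops · issue I5 (DivU)
t=28  I4 finished on MulU
t=29  I4→R3
t=30  I5 read-ops
t=37  I5 finished on DivU
t=38  I5→R0

cycle = 38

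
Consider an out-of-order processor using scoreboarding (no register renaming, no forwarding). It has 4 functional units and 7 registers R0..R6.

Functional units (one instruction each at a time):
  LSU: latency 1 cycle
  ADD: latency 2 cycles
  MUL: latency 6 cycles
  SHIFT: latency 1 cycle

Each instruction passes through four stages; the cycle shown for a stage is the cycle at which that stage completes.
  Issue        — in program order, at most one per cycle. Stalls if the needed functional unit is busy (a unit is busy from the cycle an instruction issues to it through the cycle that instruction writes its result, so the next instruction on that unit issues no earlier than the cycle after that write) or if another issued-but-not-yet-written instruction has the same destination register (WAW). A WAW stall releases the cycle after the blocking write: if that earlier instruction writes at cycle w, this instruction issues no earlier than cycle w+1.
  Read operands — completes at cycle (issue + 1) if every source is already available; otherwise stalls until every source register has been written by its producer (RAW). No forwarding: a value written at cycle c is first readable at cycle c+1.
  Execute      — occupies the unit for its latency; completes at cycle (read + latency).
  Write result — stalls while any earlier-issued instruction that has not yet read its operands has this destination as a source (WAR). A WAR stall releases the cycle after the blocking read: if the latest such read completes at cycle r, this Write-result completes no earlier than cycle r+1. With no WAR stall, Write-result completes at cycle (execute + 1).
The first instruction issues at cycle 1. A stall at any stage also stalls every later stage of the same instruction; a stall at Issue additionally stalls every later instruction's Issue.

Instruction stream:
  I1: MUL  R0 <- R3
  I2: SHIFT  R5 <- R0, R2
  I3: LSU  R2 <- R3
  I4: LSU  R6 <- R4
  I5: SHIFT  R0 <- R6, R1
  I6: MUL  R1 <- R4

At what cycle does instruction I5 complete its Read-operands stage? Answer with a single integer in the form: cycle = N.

cycle 1: I1→MUL
cycle 2: I1 RO, I2→SHIFT
cycle 3: I3→LSU
cycle 4: I3 RO
cycle 5: I3 EX
cycle 8: I1 EX
cycle 9: I1 WR R0
cycle 10: I2 RO
cycle 11: I2 EX, I3 WR R2
cycle 12: I2 WR R5, I4→LSU
cycle 13: I4 RO, I5→SHIFT
cycle 14: I4 EX, I6→MUL
cycle 15: I4 WR R6, I6 RO
cycle 16: I5 RO
cycle 17: I5 EX
cycle 18: I5 WR R0
cycle 21: I6 EX
cycle 22: I6 WR R1

cycle = 16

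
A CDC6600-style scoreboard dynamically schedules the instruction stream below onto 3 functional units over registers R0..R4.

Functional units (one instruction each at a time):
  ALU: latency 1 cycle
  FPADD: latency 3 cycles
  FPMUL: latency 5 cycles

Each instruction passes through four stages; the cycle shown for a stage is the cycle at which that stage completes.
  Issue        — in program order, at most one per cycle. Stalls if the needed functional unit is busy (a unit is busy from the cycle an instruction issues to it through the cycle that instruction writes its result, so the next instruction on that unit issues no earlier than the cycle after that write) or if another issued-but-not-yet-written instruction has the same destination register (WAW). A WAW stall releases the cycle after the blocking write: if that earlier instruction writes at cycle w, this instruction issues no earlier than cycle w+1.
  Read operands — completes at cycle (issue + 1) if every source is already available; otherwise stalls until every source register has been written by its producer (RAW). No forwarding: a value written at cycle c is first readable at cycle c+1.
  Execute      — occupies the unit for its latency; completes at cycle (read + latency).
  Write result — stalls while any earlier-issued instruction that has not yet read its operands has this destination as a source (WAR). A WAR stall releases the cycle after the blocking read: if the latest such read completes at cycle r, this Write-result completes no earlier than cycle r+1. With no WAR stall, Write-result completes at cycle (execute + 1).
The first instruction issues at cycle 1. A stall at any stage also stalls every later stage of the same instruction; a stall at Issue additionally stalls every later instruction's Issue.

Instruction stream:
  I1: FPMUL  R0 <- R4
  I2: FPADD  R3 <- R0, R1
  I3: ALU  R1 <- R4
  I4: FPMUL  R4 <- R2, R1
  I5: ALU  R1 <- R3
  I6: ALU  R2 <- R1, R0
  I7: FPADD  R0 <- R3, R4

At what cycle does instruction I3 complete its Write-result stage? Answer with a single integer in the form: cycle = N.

cycle = 10

[I1] 1/2/7/8
[I2] 2/9/12/13  (RAW R0: wait I1 write@8)
[I3] 3/4/5/10  (WAR R1: wait I2 read@9)
[I4] 9/11/16/17  (struct: FPMUL busy until I1 writes@8; RAW R1: wait I3 write@10)
[I5] 11/14/15/16  (struct: ALU busy until I3 writes@10; RAW R3: wait I2 write@13)
[I6] 17/18/19/20  (struct: ALU busy until I5 writes@16)
[I7] 18/19/22/23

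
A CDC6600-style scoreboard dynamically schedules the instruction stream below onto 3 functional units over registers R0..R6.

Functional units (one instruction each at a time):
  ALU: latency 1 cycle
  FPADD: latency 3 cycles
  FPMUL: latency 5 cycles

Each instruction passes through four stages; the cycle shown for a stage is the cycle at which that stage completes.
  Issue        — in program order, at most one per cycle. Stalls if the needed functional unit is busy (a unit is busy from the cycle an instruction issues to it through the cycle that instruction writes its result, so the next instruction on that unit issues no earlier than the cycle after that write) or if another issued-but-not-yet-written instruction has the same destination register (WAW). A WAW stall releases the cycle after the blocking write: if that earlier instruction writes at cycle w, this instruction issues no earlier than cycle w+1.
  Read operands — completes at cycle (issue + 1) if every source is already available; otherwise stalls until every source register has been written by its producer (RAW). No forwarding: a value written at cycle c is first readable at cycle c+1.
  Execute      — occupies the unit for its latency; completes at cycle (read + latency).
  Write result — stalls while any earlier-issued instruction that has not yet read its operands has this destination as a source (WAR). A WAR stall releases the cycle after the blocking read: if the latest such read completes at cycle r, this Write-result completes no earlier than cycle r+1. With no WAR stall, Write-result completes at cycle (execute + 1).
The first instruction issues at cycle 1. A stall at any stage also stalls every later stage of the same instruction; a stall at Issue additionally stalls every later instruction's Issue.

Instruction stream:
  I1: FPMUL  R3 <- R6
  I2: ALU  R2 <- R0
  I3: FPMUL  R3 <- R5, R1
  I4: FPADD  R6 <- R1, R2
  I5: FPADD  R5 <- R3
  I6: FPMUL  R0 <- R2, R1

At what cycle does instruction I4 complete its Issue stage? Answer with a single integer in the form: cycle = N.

cycle 1: issue I1 (FPMUL)
cycle 2: I1 read-ops | issue I2 (ALU)
cycle 3: I2 read-ops
cycle 4: I2 finished on ALU
cycle 5: I2→R2
cycle 7: I1 finished on FPMUL
cycle 8: I1→R3
cycle 9: issue I3 (FPMUL)
cycle 10: I3 read-ops | issue I4 (FPADD)
cycle 11: I4 read-ops
cycle 14: I4 finished on FPADD
cycle 15: I3 finished on FPMUL | I4→R6
cycle 16: I3→R3 | issue I5 (FPADD)
cycle 17: I5 read-ops | issue I6 (FPMUL)
cycle 18: I6 read-ops
cycle 20: I5 finished on FPADD
cycle 21: I5→R5
cycle 23: I6 finished on FPMUL
cycle 24: I6→R0

cycle = 10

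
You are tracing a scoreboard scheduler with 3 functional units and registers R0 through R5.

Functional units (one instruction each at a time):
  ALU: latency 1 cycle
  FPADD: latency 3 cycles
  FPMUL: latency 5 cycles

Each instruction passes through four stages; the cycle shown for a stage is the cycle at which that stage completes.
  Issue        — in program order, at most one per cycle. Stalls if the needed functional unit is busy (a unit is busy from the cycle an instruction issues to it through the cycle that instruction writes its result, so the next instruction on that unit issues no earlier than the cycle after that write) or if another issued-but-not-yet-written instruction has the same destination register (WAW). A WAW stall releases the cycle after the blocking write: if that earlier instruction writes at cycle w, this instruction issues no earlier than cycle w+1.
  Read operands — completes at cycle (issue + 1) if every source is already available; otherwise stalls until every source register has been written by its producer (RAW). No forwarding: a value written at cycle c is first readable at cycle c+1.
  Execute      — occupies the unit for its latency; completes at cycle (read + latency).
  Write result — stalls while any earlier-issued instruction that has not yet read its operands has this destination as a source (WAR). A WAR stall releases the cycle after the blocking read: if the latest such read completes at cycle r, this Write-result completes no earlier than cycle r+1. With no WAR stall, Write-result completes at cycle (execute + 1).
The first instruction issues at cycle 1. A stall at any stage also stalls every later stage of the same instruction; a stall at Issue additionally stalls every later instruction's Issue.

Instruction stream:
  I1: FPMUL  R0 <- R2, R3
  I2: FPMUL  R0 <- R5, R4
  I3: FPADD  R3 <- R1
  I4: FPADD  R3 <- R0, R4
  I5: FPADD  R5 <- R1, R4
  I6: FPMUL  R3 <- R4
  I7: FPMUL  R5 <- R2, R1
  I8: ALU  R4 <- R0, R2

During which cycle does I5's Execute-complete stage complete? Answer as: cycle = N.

t=1  I1→FPMUL
t=2  I1 RO
t=7  I1 EX
t=8  I1 WR R0
t=9  I2→FPMUL
t=10  I2 RO, I3→FPADD
t=11  I3 RO
t=14  I3 EX
t=15  I2 EX, I3 WR R3
t=16  I2 WR R0, I4→FPADD
t=17  I4 RO
t=20  I4 EX
t=21  I4 WR R3
t=22  I5→FPADD
t=23  I5 RO, I6→FPMUL
t=24  I6 RO
t=26  I5 EX
t=27  I5 WR R5
t=29  I6 EX
t=30  I6 WR R3
t=31  I7→FPMUL
t=32  I7 RO, I8→ALU
t=33  I8 RO
t=34  I8 EX
t=35  I8 WR R4
t=37  I7 EX
t=38  I7 WR R5

cycle = 26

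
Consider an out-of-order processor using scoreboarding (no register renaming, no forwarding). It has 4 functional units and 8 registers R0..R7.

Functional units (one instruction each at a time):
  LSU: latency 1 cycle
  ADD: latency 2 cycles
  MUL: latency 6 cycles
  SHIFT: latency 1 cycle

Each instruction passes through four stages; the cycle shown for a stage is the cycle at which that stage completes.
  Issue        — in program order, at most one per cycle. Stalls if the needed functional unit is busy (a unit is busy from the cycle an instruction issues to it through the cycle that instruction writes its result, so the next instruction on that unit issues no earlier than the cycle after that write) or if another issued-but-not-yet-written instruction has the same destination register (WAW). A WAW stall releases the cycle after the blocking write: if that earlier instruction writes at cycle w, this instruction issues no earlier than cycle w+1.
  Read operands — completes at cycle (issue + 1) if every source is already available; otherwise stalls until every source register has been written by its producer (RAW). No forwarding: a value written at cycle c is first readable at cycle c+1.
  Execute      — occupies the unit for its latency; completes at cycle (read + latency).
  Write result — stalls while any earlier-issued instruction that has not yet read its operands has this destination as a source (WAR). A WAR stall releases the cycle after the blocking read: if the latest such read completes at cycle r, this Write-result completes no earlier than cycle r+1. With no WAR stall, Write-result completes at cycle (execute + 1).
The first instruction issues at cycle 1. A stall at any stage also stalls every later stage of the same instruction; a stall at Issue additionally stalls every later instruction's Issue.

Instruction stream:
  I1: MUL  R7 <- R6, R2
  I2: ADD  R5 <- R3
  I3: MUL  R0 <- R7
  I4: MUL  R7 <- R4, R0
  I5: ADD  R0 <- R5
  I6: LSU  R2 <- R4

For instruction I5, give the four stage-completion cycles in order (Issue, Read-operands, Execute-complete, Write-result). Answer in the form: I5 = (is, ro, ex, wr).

cycle 1: issue I1 (MUL)
cycle 2: I1 read-ops, issue I2 (ADD)
cycle 3: I2 read-ops
cycle 5: I2 finished on ADD
cycle 6: I2→R5
cycle 8: I1 finished on MUL
cycle 9: I1→R7
cycle 10: issue I3 (MUL)
cycle 11: I3 read-ops
cycle 17: I3 finished on MUL
cycle 18: I3→R0
cycle 19: issue I4 (MUL)
cycle 20: I4 read-ops, issue I5 (ADD)
cycle 21: I5 read-ops, issue I6 (LSU)
cycle 22: I6 read-ops
cycle 23: I5 finished on ADD, I6 finished on LSU
cycle 24: I5→R0, I6→R2
cycle 26: I4 finished on MUL
cycle 27: I4→R7

I5 = (20, 21, 23, 24)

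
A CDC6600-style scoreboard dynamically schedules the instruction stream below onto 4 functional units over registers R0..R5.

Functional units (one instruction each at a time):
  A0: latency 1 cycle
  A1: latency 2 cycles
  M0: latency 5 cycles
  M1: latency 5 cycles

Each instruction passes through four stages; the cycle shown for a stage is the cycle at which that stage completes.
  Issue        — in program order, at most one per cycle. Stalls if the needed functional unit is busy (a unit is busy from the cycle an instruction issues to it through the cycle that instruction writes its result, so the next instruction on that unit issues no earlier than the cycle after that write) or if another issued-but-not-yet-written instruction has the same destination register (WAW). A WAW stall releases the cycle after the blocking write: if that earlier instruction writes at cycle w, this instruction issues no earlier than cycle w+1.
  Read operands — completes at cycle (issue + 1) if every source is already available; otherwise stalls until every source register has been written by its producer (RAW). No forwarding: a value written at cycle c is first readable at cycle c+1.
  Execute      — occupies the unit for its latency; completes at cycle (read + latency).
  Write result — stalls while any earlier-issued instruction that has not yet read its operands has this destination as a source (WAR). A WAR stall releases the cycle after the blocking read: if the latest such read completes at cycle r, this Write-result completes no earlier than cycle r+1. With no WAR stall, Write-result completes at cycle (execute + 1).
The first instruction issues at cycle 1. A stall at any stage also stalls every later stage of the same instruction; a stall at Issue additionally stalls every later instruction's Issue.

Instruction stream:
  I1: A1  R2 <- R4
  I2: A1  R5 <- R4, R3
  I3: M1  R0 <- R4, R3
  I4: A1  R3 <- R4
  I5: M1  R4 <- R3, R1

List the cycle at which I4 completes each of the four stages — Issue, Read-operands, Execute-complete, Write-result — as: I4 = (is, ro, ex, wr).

t=1  I1→A1
t=2  I1 RO
t=4  I1 EX
t=5  I1 WR R2
t=6  I2→A1
t=7  I2 RO, I3→M1
t=8  I3 RO
t=9  I2 EX
t=10  I2 WR R5
t=11  I4→A1
t=12  I4 RO
t=13  I3 EX
t=14  I3 WR R0, I4 EX
t=15  I4 WR R3, I5→M1
t=16  I5 RO
t=21  I5 EX
t=22  I5 WR R4

I4 = (11, 12, 14, 15)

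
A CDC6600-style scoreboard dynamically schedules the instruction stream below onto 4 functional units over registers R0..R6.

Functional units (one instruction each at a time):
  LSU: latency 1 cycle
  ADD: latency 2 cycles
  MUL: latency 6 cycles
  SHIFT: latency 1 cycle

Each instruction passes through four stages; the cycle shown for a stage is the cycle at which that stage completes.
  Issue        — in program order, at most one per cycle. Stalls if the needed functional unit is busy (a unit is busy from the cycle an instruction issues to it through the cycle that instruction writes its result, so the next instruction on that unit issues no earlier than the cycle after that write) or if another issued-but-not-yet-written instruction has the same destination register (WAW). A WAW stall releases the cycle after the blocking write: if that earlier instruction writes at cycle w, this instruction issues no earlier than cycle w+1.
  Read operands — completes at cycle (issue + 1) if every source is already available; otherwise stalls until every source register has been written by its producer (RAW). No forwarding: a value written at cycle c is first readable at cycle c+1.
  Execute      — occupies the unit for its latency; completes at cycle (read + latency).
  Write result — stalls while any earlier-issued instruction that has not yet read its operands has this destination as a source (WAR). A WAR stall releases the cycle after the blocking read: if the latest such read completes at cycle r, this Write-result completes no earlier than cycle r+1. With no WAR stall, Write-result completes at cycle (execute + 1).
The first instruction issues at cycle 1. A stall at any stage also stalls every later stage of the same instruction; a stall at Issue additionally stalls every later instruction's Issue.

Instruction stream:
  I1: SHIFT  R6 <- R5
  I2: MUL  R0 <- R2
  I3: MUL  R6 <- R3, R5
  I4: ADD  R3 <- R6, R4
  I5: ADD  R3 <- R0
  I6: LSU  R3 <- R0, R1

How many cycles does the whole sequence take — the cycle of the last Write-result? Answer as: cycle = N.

c1: issue I1 (SHIFT)
c2: I1 read-ops, issue I2 (MUL)
c3: I1 finished on SHIFT, I2 read-ops
c4: I1→R6
c9: I2 finished on MUL
c10: I2→R0
c11: issue I3 (MUL)
c12: I3 read-ops, issue I4 (ADD)
c18: I3 finished on MUL
c19: I3→R6
c20: I4 read-ops
c22: I4 finished on ADD
c23: I4→R3
c24: issue I5 (ADD)
c25: I5 read-ops
c27: I5 finished on ADD
c28: I5→R3
c29: issue I6 (LSU)
c30: I6 read-ops
c31: I6 finished on LSU
c32: I6→R3

cycle = 32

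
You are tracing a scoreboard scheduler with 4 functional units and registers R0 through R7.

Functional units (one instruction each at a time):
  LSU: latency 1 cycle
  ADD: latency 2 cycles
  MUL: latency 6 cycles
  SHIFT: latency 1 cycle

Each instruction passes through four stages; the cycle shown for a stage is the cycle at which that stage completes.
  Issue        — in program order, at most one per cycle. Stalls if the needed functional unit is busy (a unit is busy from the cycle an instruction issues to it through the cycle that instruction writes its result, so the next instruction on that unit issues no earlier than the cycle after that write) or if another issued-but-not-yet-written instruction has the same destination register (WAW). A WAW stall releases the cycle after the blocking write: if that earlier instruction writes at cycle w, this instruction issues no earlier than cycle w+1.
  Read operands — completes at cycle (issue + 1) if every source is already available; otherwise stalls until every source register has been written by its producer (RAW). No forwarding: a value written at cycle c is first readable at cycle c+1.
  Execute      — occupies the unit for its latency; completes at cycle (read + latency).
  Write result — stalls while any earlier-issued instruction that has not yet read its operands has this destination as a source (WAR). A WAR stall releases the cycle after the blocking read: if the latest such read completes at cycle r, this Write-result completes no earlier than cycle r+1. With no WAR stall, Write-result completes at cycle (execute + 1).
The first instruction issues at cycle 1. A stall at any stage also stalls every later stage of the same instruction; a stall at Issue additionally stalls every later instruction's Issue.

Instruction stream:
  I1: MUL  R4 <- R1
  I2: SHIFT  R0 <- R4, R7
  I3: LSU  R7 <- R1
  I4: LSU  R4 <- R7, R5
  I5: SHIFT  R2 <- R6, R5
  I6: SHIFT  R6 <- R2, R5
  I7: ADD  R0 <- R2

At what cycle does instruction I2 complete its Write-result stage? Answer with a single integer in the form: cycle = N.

cycle = 12

I1  is:1  ro:2  ex:8  wr:9
I2  is:2  ro:10  ex:11  wr:12  — RAW R4: wait I1 write@9
I3  is:3  ro:4  ex:5  wr:11  — WAR R7: wait I2 read@10
I4  is:12  ro:13  ex:14  wr:15  — struct: LSU busy until I3 writes@11
I5  is:13  ro:14  ex:15  wr:16
I6  is:17  ro:18  ex:19  wr:20  — struct: SHIFT busy until I5 writes@16
I7  is:18  ro:19  ex:21  wr:22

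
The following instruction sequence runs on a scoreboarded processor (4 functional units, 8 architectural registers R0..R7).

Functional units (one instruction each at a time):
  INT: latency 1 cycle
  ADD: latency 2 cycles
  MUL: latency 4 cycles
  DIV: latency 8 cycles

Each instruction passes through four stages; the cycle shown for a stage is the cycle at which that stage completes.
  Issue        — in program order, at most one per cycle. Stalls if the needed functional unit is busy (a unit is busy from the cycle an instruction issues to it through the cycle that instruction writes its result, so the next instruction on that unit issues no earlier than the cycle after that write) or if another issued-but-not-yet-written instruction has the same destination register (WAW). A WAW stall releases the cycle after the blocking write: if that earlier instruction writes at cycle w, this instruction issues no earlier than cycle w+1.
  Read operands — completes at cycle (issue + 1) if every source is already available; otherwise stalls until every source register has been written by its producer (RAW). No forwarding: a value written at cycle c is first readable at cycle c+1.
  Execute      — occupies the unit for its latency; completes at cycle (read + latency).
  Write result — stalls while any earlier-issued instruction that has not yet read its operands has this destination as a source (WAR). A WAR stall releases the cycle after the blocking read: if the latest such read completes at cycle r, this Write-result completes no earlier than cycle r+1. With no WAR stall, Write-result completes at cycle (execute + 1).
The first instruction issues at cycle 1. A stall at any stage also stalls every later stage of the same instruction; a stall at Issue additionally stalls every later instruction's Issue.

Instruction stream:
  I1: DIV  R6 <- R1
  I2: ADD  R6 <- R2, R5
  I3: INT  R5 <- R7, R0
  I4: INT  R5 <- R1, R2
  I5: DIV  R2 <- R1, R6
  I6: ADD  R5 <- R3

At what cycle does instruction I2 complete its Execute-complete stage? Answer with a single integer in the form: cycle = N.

cycle = 15

cycle 1: I1 dispatched to DIV
cycle 2: I1 operands ready
cycle 10: I1 complete
cycle 11: R6←I1
cycle 12: I2 dispatched to ADD
cycle 13: I2 operands ready, I3 dispatched to INT
cycle 14: I3 operands ready
cycle 15: I2 complete, I3 complete
cycle 16: R6←I2, R5←I3
cycle 17: I4 dispatched to INT
cycle 18: I4 operands ready, I5 dispatched to DIV
cycle 19: I4 complete, I5 operands ready
cycle 20: R5←I4
cycle 21: I6 dispatched to ADD
cycle 22: I6 operands ready
cycle 24: I6 complete
cycle 25: R5←I6
cycle 27: I5 complete
cycle 28: R2←I5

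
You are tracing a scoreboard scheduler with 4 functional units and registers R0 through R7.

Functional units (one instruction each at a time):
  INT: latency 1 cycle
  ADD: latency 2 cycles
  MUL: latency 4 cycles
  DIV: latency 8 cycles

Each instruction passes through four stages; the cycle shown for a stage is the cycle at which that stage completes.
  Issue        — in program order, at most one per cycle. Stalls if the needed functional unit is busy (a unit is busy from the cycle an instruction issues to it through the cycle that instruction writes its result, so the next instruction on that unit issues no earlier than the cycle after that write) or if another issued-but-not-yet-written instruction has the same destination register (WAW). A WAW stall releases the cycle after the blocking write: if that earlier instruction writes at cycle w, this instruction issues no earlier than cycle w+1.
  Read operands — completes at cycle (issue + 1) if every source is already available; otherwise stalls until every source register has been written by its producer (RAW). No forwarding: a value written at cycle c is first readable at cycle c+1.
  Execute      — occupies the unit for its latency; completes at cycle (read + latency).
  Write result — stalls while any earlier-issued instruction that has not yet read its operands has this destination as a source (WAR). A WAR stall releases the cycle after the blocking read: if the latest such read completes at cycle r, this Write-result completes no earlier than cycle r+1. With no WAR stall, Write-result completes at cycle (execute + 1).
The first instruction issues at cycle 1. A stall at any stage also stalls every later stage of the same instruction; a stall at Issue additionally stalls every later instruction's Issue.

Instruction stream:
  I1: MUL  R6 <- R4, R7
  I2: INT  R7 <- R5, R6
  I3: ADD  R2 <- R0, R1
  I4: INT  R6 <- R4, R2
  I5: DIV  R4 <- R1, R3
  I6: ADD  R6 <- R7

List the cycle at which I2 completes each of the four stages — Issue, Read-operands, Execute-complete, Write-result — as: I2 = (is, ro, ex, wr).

I2 = (2, 8, 9, 10)

[1] I1 dispatched to MUL
[2] I1 operands ready · I2 dispatched to INT
[3] I3 dispatched to ADD
[4] I3 operands ready
[6] I1 complete · I3 complete
[7] R6←I1 · R2←I3
[8] I2 operands ready
[9] I2 complete
[10] R7←I2
[11] I4 dispatched to INT
[12] I4 operands ready · I5 dispatched to DIV
[13] I4 complete · I5 operands ready
[14] R6←I4
[15] I6 dispatched to ADD
[16] I6 operands ready
[18] I6 complete
[19] R6←I6
[21] I5 complete
[22] R4←I5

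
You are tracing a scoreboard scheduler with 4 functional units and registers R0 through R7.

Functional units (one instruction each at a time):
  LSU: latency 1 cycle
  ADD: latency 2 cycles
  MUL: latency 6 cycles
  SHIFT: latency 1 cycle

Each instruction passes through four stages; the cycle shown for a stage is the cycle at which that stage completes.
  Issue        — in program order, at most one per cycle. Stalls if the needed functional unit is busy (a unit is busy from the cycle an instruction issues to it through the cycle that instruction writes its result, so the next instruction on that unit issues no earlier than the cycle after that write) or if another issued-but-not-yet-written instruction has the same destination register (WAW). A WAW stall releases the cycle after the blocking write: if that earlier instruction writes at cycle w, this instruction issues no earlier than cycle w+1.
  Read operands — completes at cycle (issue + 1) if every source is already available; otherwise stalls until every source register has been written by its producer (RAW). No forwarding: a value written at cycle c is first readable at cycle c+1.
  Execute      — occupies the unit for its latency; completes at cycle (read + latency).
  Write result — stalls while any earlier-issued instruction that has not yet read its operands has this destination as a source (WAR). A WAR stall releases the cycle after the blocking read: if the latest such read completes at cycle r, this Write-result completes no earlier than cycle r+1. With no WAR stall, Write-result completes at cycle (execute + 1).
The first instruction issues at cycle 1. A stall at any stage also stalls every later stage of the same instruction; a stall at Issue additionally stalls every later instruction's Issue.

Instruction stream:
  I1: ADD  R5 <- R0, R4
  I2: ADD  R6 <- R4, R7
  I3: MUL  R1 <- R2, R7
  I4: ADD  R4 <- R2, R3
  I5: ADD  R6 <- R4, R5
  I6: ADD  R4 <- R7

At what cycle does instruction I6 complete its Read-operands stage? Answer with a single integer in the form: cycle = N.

[I1] 1/2/4/5
[I2] 6/7/9/10  (struct: ADD busy until I1 writes@5)
[I3] 7/8/14/15
[I4] 11/12/14/15  (struct: ADD busy until I2 writes@10)
[I5] 16/17/19/20  (struct: ADD busy until I4 writes@15)
[I6] 21/22/24/25  (struct: ADD busy until I5 writes@20)

cycle = 22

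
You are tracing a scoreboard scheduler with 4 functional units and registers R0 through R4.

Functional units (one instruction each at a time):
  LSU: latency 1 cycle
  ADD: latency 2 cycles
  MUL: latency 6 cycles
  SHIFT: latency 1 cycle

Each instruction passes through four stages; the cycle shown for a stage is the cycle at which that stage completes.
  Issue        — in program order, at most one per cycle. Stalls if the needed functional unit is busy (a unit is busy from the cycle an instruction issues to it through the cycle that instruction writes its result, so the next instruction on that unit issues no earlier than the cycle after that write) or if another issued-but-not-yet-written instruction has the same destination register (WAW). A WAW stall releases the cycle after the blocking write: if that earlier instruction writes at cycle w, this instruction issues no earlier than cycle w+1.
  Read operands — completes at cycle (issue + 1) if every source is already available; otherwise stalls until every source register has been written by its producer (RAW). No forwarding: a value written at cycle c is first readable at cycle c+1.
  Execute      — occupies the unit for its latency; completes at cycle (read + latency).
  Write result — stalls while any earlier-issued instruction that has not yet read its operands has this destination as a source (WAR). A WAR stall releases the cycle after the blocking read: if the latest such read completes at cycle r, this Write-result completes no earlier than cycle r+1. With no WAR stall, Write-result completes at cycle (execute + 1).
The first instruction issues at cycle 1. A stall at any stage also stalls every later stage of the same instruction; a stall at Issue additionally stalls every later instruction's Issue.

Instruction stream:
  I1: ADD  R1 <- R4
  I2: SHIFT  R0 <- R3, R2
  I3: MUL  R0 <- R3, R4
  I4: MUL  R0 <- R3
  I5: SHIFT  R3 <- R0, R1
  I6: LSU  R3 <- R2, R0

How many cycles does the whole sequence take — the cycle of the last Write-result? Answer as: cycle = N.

c1: I1→ADD
c2: I1 RO; I2→SHIFT
c3: I2 RO
c4: I1 EX; I2 EX
c5: I1 WR R1; I2 WR R0
c6: I3→MUL
c7: I3 RO
c13: I3 EX
c14: I3 WR R0
c15: I4→MUL
c16: I4 RO; I5→SHIFT
c22: I4 EX
c23: I4 WR R0
c24: I5 RO
c25: I5 EX
c26: I5 WR R3
c27: I6→LSU
c28: I6 RO
c29: I6 EX
c30: I6 WR R3

cycle = 30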